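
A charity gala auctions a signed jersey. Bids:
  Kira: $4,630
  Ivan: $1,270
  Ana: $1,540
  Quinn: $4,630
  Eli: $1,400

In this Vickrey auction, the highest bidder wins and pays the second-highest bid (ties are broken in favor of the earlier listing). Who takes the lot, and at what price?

Bids in order: 4,630 (Kira) > 4,630 (Quinn) > 1,540 (Ana) > 1,400 (Eli) > 1,270 (Ivan)
Kira and Quinn tie at $4,630; tie-break gives it to Kira.
Kira wins with the highest bid; price is set by the runner-up at $4,630.

Kira pays $4,630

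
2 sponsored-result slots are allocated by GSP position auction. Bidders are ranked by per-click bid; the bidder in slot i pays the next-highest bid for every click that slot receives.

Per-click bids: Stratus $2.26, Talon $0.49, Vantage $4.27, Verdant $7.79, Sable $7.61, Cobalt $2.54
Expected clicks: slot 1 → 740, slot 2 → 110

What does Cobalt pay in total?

Sorting advertisers: $7.79 (Verdant) > $7.61 (Sable) > $4.27 (Vantage) > …
Cobalt ranks below slot 2 → no slot, pays nothing.

Cobalt pays $0.00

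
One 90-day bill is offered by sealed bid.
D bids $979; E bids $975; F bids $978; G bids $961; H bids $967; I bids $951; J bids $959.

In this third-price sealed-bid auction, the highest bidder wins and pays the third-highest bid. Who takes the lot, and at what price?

D pays $975

Third-price sealed-bid auction: the highest bidder wins and pays the third-highest bid.
Sorting bids: 979 (D) > 978 (F) > 975 (E) > 967 (H) > 961 (G) > 959 (J) > …
D wins; payment is bid #3 in the ranking = $975.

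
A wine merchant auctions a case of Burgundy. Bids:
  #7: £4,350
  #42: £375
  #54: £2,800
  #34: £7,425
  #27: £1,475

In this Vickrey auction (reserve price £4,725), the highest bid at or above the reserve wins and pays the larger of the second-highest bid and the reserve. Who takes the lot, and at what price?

Bids in order: 7,425 (#34) > 4,350 (#7) > 2,800 (#54) > 1,475 (#27) > 375 (#42)
Highest eligible bid: #34 at £7,425.
Second-highest bid £4,350 is below the reserve £4,725, so the reserve binds → payment £4,725.

#34 pays £4,725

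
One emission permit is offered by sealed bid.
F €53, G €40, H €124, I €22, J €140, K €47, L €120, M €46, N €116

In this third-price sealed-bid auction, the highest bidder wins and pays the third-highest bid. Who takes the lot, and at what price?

Bids in order: 140 (J) > 124 (H) > 120 (L) > 116 (N) > 53 (F) > 47 (K) > …
J wins; payment is bid #3 in the ranking = €120.

J pays €120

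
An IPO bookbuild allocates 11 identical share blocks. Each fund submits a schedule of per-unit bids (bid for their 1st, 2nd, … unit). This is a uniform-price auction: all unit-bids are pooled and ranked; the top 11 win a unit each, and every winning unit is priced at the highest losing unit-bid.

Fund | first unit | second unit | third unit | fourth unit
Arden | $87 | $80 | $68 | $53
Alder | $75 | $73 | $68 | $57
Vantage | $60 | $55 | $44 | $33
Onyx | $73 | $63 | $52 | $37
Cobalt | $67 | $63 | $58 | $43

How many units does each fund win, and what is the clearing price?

Alder 3, Arden 3, Cobalt 2, Onyx 2, Vantage 1; clearing price $58

All unit-bids, highest first — top 11: 87 (Arden-1), 80 (Arden-2), 75 (Alder-1), 73 (Alder-2), 73 (Onyx-1), 68 (Arden-3), 68 (Alder-3), 67 (Cobalt-1), 63 (Onyx-2), 63 (Cobalt-2), 60 (Vantage-1)
First bid not allocated: $58.
Allocation: Alder 3, Arden 3, Cobalt 2, Onyx 2, Vantage 1.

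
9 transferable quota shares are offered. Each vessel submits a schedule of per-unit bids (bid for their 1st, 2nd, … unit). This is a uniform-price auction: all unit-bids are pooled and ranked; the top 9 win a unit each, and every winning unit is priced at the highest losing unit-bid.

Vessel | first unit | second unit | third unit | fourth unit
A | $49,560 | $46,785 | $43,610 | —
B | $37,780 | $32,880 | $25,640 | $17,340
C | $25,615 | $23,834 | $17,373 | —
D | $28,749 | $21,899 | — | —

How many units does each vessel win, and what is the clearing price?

A 3, B 3, C 2, D 1; clearing price $21,899

Merging the schedules and taking the best 9: 49,560 (A-1), 46,785 (A-2), 43,610 (A-3), 37,780 (B-1), 32,880 (B-2), 28,749 (D-1), 25,640 (B-3), 25,615 (C-1), 23,834 (C-2)
Highest rejected unit-bid = $21,899.
Allocation: A 3, B 3, C 2, D 1.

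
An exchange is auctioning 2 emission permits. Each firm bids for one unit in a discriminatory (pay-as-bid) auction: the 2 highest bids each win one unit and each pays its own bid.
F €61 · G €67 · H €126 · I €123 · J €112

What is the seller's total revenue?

Total revenue: €249

Sorting: 126 (H), 123 (I), 112 (J), 67 (G), …
Top 2: H, I.
Total revenue = 126 + 123 = €249.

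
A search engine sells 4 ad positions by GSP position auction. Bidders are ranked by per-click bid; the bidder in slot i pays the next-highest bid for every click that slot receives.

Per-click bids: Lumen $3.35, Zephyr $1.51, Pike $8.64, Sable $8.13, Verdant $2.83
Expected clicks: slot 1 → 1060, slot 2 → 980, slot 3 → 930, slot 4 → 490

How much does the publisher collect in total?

Per-click bids in order: $8.64 (Pike) > $8.13 (Sable) > $3.35 (Lumen) > $2.83 (Verdant) > $1.51 (Zephyr)
Slot 1: Pike pays $8.13 × 1060 = $8617.80
Slot 2: Sable pays $3.35 × 980 = $3283.00
Slot 3: Lumen pays $2.83 × 930 = $2631.90
Slot 4: Verdant pays $1.51 × 490 = $739.90
Total = $15272.60

Total revenue: $15272.60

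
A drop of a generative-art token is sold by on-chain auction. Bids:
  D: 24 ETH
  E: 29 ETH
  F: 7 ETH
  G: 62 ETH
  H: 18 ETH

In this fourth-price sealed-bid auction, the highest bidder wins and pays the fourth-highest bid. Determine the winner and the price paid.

G pays 18 ETH

Bids in order: 62 (G) > 29 (E) > 24 (D) > 18 (H) > 7 (F)
G is highest; pays the fourth-highest bid, 18 ETH.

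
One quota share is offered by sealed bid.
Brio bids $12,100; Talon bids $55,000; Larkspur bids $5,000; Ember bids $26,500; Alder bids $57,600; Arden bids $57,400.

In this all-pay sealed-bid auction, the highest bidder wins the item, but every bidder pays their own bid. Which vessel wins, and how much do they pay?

Sorting bids: 57,600 (Alder) > 57,400 (Arden) > 55,000 (Talon) > 26,500 (Ember) > 12,100 (Brio) > 5,000 (Larkspur)
Alder is highest and takes the item; every bidder forfeits their bid.

Alder pays $57,600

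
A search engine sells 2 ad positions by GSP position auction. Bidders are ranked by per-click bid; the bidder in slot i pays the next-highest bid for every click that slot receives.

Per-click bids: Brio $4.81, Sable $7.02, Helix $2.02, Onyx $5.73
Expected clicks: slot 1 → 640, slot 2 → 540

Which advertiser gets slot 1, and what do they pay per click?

Sable; $5.73 per click

Ranked by bid: $7.02 (Sable) > $5.73 (Onyx) > $4.81 (Brio) > …
Slot 1 goes to the first-ranked bidder, Sable, who pays the next bid down: $5.73/click.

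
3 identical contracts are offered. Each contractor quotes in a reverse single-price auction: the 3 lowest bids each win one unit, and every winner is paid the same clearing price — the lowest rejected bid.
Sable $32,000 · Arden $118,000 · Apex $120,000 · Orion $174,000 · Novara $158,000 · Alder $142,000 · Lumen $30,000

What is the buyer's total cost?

Total cost: $360,000

Bids ranked low→high: 30,000 (Lumen), 32,000 (Sable), 118,000 (Arden), 120,000 (Apex), 142,000 (Alder), …
Winners (3 units): Lumen, Sable, Arden.
First losing bid is Apex's $120,000, which sets the uniform price.
Total cost = 3 × $120,000 = $360,000.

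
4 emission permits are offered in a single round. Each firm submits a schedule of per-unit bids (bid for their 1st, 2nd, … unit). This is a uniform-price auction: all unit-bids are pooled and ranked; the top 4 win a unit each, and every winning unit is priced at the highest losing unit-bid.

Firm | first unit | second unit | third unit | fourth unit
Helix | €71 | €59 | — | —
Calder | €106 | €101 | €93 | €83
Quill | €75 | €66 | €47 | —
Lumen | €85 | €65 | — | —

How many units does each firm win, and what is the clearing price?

All unit-bids, highest first — top 4: 106 (Calder-1), 101 (Calder-2), 93 (Calder-3), 85 (Lumen-1)
The (k+1)-th unit-bid is €83.
Allocation: Calder 3, Lumen 1.

Calder 3, Lumen 1; clearing price €83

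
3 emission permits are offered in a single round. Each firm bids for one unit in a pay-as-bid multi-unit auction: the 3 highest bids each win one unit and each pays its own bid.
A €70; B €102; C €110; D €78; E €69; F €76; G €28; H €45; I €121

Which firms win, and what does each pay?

I €121, C €110, B €102

Bids ranked high→low: 121 (I), 110 (C), 102 (B), 78 (D), 76 (F), …
Top 3: I, C, B.
Each winner pays its own bid: I €121, C €110, B €102.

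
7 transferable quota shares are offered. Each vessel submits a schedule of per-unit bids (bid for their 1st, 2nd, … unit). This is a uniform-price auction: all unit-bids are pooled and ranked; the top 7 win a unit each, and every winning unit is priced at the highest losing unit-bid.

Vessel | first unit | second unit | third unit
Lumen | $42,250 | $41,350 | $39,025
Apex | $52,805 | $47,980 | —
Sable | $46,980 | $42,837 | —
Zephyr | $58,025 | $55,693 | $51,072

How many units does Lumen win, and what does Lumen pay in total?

All unit-bids, highest first — top 7: 58,025 (Zephyr-1), 55,693 (Zephyr-2), 52,805 (Apex-1), 51,072 (Zephyr-3), 47,980 (Apex-2), 46,980 (Sable-1), 42,837 (Sable-2)
First bid not allocated: $42,250.
Lumen wins 0 unit(s) at $42,250 each.

Lumen: 0 units, pays $0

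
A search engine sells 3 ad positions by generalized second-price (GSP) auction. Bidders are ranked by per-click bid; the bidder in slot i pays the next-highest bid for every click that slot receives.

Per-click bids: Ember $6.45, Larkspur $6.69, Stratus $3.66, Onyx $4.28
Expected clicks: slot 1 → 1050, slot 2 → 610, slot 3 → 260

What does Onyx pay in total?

Sorting advertisers: $6.69 (Larkspur) > $6.45 (Ember) > $4.28 (Onyx) > $3.66 (Stratus)
Onyx holds slot 3 → pays next bid $3.66 × 260 clicks = $951.60.

Onyx pays $951.60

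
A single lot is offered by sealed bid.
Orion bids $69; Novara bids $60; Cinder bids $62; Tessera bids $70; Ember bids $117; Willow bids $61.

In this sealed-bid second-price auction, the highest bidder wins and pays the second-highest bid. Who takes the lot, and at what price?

Sorting bids: 117 (Ember) > 70 (Tessera) > 69 (Orion) > 62 (Cinder) > 61 (Willow) > 60 (Novara)
Ember wins with the highest bid; price is set by the runner-up at $70.

Ember pays $70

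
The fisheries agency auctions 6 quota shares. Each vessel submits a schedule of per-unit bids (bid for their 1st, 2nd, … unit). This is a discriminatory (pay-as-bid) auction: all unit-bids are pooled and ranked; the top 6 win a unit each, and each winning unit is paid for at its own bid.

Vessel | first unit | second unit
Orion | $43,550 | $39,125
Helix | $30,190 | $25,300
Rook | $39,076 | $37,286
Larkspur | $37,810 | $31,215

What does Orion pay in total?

Orion pays $82,675

Pooled unit-bids ranked (top 6): 43,550 (Orion-1), 39,125 (Orion-2), 39,076 (Rook-1), 37,810 (Larkspur-1), 37,286 (Rook-2), 31,215 (Larkspur-2)
Next rejected bid: $30,190 (not a price — pay-as-bid).
Orion's winning unit-bids: 43,550 + 39,125 = $82,675.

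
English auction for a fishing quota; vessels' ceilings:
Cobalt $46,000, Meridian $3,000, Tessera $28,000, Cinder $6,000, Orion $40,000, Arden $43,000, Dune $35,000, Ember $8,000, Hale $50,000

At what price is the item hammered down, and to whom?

Limits in order: 50,000 (Hale) > 46,000 (Cobalt) > 43,000 (Arden) > 40,000 (Orion) > 35,000 (Dune) > 28,000 (Tessera) > …
Once the price passes $46,000, only Hale is left; the hammer falls at Cobalt's limit of $46,000.

Hale wins at $46,000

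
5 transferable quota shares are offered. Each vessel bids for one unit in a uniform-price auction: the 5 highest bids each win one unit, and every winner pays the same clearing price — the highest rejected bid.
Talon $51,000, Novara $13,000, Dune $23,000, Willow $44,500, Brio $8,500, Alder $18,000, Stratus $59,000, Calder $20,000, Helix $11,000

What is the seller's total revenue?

Bids ranked high→low: 59,000 (Stratus), 51,000 (Talon), 44,500 (Willow), 23,000 (Dune), 20,000 (Calder), 18,000 (Alder), 13,000 (Novara), …
Top 5: Stratus, Talon, Willow, Dune, Calder.
Highest unsuccessful bid: $18,000 → clearing price.
Total revenue = 5 × $18,000 = $90,000.

Total revenue: $90,000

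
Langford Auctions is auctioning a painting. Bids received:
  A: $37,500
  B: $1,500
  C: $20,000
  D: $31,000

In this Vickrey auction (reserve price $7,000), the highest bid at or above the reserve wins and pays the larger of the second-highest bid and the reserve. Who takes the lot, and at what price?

A pays $31,000

Bids in order: 37,500 (A) > 31,000 (D) > 20,000 (C) > 1,500 (B)
Highest eligible bid: A at $37,500.
max(second-highest $31,000, reserve $7,000) = $31,000; the reserve does not bind.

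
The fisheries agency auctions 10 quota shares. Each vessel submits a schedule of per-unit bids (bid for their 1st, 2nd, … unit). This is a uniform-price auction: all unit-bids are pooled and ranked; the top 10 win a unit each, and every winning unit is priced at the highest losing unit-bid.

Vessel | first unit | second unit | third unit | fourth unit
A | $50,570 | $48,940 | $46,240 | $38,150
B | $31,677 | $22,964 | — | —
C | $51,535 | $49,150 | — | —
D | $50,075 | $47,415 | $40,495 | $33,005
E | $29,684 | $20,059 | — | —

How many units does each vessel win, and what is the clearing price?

A 4, C 2, D 4; clearing price $31,677

All unit-bids, highest first — top 10: 51,535 (C-1), 50,570 (A-1), 50,075 (D-1), 49,150 (C-2), 48,940 (A-2), 47,415 (D-2), 46,240 (A-3), 40,495 (D-3), 38,150 (A-4), 33,005 (D-4)
First bid not allocated: $31,677.
Allocation: A 4, C 2, D 4.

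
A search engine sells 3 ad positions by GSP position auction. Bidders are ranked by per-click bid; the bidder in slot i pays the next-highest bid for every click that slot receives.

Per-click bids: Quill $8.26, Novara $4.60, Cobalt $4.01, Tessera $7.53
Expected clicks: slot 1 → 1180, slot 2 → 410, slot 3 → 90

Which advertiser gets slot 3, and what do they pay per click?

Sorting advertisers: $8.26 (Quill) > $7.53 (Tessera) > $4.60 (Novara) > $4.01 (Cobalt)
Slot 3 goes to the third-ranked bidder, Novara, who pays the next bid down: $4.01/click.

Novara; $4.01 per click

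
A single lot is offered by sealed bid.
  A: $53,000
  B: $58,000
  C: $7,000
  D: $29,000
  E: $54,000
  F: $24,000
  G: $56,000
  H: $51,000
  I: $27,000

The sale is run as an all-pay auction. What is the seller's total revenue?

Total revenue: $359,000

Bids in order: 58,000 (B) > 56,000 (G) > 54,000 (E) > 53,000 (A) > 51,000 (H) > 29,000 (D) > …
Every bidder forfeits their bid regardless of winning.
Revenue = 53,000 + 58,000 + 7,000 + 29,000 + 54,000 + 24,000 + 56,000 + 51,000 + 27,000 = $359,000.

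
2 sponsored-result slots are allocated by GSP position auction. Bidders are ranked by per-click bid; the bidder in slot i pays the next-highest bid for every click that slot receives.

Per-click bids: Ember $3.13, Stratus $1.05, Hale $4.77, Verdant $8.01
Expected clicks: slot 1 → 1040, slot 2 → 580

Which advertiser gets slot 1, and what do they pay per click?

Sorting advertisers: $8.01 (Verdant) > $4.77 (Hale) > $3.13 (Ember) > …
Slot 1 goes to the first-ranked bidder, Verdant, who pays the next bid down: $4.77/click.

Verdant; $4.77 per click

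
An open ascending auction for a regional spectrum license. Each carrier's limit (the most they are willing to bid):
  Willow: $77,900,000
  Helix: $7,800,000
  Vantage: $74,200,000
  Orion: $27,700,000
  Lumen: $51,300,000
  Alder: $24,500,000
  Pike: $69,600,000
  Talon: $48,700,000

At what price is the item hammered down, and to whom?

Ascending (English) auction: the price rises until one bidder remains; the winner pays the price at which the last rival dropped out.
Limits in order: 77,900,000 (Willow) > 74,200,000 (Vantage) > 69,600,000 (Pike) > 51,300,000 (Lumen) > 48,700,000 (Talon) > 27,700,000 (Orion) > …
Bidding ends when Vantage exits at $74,200,000; Willow takes it.

Willow wins at $74,200,000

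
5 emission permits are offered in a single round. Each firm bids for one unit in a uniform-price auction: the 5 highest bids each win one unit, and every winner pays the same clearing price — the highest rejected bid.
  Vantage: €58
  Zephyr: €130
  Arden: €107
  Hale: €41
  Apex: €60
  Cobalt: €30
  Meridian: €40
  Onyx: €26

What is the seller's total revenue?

Sorting: 130 (Zephyr), 107 (Arden), 60 (Apex), 58 (Vantage), 41 (Hale), 40 (Meridian), 30 (Cobalt), …
Top 5: Zephyr, Arden, Apex, Vantage, Hale.
First losing bid is Meridian's €40, which sets the uniform price.
Total revenue = 5 × €40 = €200.

Total revenue: €200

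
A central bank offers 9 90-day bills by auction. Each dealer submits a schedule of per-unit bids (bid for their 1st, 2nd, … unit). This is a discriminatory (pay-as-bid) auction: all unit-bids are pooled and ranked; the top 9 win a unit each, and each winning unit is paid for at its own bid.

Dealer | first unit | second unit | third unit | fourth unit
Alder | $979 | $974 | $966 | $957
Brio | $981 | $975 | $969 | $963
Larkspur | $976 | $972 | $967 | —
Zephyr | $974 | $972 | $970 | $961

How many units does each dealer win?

Alder 2, Brio 2, Larkspur 2, Zephyr 3

Merging the schedules and taking the best 9: 981 (Brio-1), 979 (Alder-1), 976 (Larkspur-1), 975 (Brio-2), 974 (Alder-2), 974 (Zephyr-1), 972 (Larkspur-2), 972 (Zephyr-2), 970 (Zephyr-3)
Next rejected bid: $969 (not a price — pay-as-bid).
Allocation: Alder 2, Brio 2, Larkspur 2, Zephyr 3.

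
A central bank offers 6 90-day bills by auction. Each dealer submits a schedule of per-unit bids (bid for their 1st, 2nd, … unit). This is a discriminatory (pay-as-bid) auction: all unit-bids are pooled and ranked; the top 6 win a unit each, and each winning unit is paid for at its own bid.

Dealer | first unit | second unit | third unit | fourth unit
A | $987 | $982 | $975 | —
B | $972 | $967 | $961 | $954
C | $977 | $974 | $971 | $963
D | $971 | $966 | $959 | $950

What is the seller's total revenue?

Total revenue: $5,867

Merging the schedules and taking the best 6: 987 (A-1), 982 (A-2), 977 (C-1), 975 (A-3), 974 (C-2), 972 (B-1)
Next rejected bid: $971 (not a price — pay-as-bid).
Each winning unit pays its own bid.
Revenue = 987 + 982 + 977 + 975 + 974 + 972 = $5,867.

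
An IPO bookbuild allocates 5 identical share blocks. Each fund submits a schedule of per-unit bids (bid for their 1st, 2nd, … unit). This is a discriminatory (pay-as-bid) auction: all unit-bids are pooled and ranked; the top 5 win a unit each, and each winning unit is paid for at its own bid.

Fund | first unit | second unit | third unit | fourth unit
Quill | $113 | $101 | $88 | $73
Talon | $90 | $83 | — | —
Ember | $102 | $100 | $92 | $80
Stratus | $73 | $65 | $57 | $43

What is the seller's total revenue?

Total revenue: $508

Merging the schedules and taking the best 5: 113 (Quill-1), 102 (Ember-1), 101 (Quill-2), 100 (Ember-2), 92 (Ember-3)
Next rejected bid: $90 (not a price — pay-as-bid).
Each winning unit pays its own bid.
Revenue = 113 + 102 + 101 + 100 + 92 = $508.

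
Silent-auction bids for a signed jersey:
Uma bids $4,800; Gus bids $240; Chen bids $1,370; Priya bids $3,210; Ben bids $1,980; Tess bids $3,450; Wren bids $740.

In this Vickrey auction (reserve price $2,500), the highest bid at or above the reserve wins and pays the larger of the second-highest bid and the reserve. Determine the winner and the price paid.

Bids ranked: 4,800 (Uma) > 3,450 (Tess) > 3,210 (Priya) > 1,980 (Ben) > 1,370 (Chen) > 740 (Wren) > …
Uma has the top bid at or above the reserve ($4,800).
max(second-highest $3,450, reserve $2,500) = $3,450; the reserve does not bind.

Uma pays $3,450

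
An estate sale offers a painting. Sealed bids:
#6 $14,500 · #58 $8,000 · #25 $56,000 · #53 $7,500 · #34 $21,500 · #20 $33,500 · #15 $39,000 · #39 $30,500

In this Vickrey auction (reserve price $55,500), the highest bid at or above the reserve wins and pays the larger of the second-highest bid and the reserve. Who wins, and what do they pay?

#25 pays $55,500

Bids in order: 56,000 (#25) > 39,000 (#15) > 33,500 (#20) > 30,500 (#39) > 21,500 (#34) > 14,500 (#6) > …
Highest eligible bid: #25 at $56,000.
max(second-highest $39,000, reserve $55,500) = $55,500.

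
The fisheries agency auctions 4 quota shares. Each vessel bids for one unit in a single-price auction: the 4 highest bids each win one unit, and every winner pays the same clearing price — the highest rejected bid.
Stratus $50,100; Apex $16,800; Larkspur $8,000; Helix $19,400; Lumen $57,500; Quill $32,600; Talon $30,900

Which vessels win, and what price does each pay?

Ordering the bids: 57,500 (Lumen), 50,100 (Stratus), 32,600 (Quill), 30,900 (Talon), 19,400 (Helix), 16,800 (Apex), …
Winners (4 units): Lumen, Stratus, Quill, Talon.
Highest unsuccessful bid: $19,400 → clearing price.

Lumen, Stratus, Quill, Talon; each pays $19,400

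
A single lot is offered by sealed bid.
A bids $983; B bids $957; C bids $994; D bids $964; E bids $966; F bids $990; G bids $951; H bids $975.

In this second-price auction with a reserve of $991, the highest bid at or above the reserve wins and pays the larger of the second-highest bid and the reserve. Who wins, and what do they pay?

C pays $991

Second-price auction with a reserve of $991: the highest bid at or above the reserve wins and pays the larger of the second-highest bid and the reserve.
Sorting bids: 994 (C) > 990 (F) > 983 (A) > 975 (H) > 966 (E) > 964 (D) > …
Highest eligible bid: C at $994.
Second-highest bid $990 is below the reserve $991, so the reserve binds → payment $991.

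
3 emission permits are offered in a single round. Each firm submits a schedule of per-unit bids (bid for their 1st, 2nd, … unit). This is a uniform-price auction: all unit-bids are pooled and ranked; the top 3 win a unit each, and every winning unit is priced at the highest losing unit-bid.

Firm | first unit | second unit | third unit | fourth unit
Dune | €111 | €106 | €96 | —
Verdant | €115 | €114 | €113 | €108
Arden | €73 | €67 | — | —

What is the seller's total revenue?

Total revenue: €333

Merging the schedules and taking the best 3: 115 (Verdant-1), 114 (Verdant-2), 113 (Verdant-3)
The (k+1)-th unit-bid is €111.
Allocation: Verdant 3. Every unit priced at €111.
Revenue = 3 × 111 = €333.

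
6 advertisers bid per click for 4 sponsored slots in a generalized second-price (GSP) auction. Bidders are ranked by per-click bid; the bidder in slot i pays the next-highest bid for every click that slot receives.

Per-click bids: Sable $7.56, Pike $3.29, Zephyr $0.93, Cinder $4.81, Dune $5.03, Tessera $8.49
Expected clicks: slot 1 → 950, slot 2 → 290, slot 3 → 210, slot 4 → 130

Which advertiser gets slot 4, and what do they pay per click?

Sorting advertisers: $8.49 (Tessera) > $7.56 (Sable) > $5.03 (Dune) > $4.81 (Cinder) > $3.29 (Pike) > …
Slot 4 goes to the fourth-ranked bidder, Cinder, who pays the next bid down: $3.29/click.

Cinder; $3.29 per click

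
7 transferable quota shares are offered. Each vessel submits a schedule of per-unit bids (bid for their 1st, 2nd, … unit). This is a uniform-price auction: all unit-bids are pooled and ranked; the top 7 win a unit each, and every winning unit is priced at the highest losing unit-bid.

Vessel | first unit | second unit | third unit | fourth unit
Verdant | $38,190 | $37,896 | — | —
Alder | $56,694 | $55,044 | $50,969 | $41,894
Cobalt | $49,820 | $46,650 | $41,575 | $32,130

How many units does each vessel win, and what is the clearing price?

All unit-bids, highest first — top 7: 56,694 (Alder-1), 55,044 (Alder-2), 50,969 (Alder-3), 49,820 (Cobalt-1), 46,650 (Cobalt-2), 41,894 (Alder-4), 41,575 (Cobalt-3)
Highest rejected unit-bid = $38,190.
Allocation: Alder 4, Cobalt 3.

Alder 4, Cobalt 3; clearing price $38,190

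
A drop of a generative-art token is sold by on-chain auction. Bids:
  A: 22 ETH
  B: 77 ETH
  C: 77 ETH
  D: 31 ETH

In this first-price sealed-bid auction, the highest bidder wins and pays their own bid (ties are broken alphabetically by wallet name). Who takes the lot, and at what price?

Rule: the highest bidder wins and pays their own bid.
Bids ranked: 77 (B) > 77 (C) > 31 (D) > 22 (A)
B and C tie at 77 ETH; tie-break gives it to B.
B is highest → pays own bid, 77 ETH.

B pays 77 ETH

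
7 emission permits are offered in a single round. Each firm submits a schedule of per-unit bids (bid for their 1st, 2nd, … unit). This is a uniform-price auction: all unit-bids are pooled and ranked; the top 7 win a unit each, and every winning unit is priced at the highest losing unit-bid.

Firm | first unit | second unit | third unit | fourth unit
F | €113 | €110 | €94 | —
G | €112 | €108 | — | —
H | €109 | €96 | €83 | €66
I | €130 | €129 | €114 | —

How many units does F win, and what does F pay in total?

F: 2 units, pays €216

Merging the schedules and taking the best 7: 130 (I-1), 129 (I-2), 114 (I-3), 113 (F-1), 112 (G-1), 110 (F-2), 109 (H-1)
First bid not allocated: €108.
F wins 2 unit(s) at €108 each.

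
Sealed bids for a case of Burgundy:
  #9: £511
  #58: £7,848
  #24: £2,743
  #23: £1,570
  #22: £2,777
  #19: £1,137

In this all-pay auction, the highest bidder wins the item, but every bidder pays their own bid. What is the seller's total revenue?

Rule: the highest bidder wins the item, but every bidder pays their own bid.
Bids in order: 7,848 (#58) > 2,777 (#22) > 2,743 (#24) > 1,570 (#23) > 1,137 (#19) > 511 (#9)
Every bidder forfeits their bid regardless of winning.
Revenue = 511 + 7,848 + 2,743 + 1,570 + 2,777 + 1,137 = £16,586.

Total revenue: £16,586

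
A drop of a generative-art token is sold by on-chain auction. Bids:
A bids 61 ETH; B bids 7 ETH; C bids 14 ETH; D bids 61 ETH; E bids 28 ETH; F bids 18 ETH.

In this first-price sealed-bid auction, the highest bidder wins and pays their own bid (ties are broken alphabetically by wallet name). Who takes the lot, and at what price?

Rule: the highest bidder wins and pays their own bid.
Bids in order: 61 (A) > 61 (D) > 28 (E) > 18 (F) > 14 (C) > 7 (B)
Tie at 61 ETH → A wins by tie-break.
A has the highest bid and pays exactly that: 61 ETH.

A pays 61 ETH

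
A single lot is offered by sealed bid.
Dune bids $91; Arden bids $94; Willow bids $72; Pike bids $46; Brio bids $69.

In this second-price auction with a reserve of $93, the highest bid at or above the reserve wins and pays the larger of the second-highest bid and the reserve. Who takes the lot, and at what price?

Sorting bids: 94 (Arden) > 91 (Dune) > 72 (Willow) > 69 (Brio) > 46 (Pike)
Highest eligible bid: Arden at $94.
max(second-highest $91, reserve $93) = $93.

Arden pays $93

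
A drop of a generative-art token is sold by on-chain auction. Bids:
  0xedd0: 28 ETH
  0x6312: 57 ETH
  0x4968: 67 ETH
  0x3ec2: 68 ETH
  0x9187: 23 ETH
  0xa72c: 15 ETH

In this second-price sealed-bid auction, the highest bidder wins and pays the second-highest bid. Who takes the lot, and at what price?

Second-price sealed-bid auction: the highest bidder wins and pays the second-highest bid.
Bids in order: 68 (0x3ec2) > 67 (0x4968) > 57 (0x6312) > 28 (0xedd0) > 23 (0x9187) > 15 (0xa72c)
0x3ec2 is highest; pays the second-highest bid, 67 ETH.

0x3ec2 pays 67 ETH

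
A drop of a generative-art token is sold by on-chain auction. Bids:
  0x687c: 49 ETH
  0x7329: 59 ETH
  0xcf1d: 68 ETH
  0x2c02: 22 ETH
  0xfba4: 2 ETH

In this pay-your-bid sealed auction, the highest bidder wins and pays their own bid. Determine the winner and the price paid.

Bids in order: 68 (0xcf1d) > 59 (0x7329) > 49 (0x687c) > 22 (0x2c02) > 2 (0xfba4)
0xcf1d has the highest bid and pays exactly that: 68 ETH.

0xcf1d pays 68 ETH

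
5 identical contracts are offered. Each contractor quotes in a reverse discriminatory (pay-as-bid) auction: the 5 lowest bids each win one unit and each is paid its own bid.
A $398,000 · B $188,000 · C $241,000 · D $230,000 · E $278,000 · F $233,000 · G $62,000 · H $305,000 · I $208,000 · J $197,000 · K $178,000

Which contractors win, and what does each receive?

G $62,000, K $178,000, B $188,000, J $197,000, I $208,000

Sorting: 62,000 (G), 178,000 (K), 188,000 (B), 197,000 (J), 208,000 (I), 230,000 (D), 233,000 (F), …
The 5 lowest are G, K, B, J, I.
Each winner is paid its own bid: G $62,000, K $178,000, B $188,000, J $197,000, I $208,000.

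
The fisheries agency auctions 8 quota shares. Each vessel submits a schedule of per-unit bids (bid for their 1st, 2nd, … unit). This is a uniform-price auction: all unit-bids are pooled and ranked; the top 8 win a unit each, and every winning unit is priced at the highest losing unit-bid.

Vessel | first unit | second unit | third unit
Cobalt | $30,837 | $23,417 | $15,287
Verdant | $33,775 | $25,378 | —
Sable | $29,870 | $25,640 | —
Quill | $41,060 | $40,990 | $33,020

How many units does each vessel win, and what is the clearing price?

All unit-bids, highest first — top 8: 41,060 (Quill-1), 40,990 (Quill-2), 33,775 (Verdant-1), 33,020 (Quill-3), 30,837 (Cobalt-1), 29,870 (Sable-1), 25,640 (Sable-2), 25,378 (Verdant-2)
Highest rejected unit-bid = $23,417.
Allocation: Cobalt 1, Quill 3, Sable 2, Verdant 2.

Cobalt 1, Quill 3, Sable 2, Verdant 2; clearing price $23,417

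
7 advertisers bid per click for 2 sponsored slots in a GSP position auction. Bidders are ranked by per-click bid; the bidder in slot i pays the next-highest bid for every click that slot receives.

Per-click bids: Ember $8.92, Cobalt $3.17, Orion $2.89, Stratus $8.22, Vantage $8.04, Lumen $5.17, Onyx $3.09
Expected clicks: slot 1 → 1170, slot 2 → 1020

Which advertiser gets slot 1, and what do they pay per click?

Ember; $8.22 per click

Per-click bids in order: $8.92 (Ember) > $8.22 (Stratus) > $8.04 (Vantage) > …
Slot 1 goes to the first-ranked bidder, Ember, who pays the next bid down: $8.22/click.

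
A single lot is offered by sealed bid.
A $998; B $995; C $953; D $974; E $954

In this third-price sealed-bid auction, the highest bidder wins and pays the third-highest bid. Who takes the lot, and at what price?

A pays $974

Bids ranked: 998 (A) > 995 (B) > 974 (D) > 954 (E) > 953 (C)
A wins; payment is bid #3 in the ranking = $974.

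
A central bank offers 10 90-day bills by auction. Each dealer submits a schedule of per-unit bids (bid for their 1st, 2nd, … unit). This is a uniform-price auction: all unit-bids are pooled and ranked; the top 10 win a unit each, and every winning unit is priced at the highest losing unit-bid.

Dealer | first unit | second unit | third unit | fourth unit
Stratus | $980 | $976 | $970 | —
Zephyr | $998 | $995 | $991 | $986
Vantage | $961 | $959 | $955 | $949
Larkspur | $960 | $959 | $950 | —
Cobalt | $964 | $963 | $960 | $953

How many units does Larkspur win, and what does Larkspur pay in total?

Larkspur: 0 units, pays $0

Pooled unit-bids ranked (top 10): 998 (Zephyr-1), 995 (Zephyr-2), 991 (Zephyr-3), 986 (Zephyr-4), 980 (Stratus-1), 976 (Stratus-2), 970 (Stratus-3), 964 (Cobalt-1), 963 (Cobalt-2), 961 (Vantage-1)
The (k+1)-th unit-bid is $960.
Larkspur wins 0 unit(s) at $960 each.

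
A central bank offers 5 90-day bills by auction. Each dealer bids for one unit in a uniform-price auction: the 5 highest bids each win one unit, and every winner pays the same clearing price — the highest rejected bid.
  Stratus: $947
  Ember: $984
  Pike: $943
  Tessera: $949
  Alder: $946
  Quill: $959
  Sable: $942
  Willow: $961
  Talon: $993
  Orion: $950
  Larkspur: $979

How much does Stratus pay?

Stratus pays $0

Ordering the bids: 993 (Talon), 984 (Ember), 979 (Larkspur), 961 (Willow), 959 (Quill), 950 (Orion), 949 (Tessera), …
The 5 highest are Talon, Ember, Larkspur, Willow, Quill.
Highest unsuccessful bid: $950 → clearing price.
Stratus does not win → pays $0.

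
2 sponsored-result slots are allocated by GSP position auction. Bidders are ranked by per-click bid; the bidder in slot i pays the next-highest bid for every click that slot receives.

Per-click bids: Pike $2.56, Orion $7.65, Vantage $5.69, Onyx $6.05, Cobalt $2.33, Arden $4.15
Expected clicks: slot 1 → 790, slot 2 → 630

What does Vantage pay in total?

Vantage pays $0.00

Ranked by bid: $7.65 (Orion) > $6.05 (Onyx) > $5.69 (Vantage) > …
Vantage ranks below slot 2 → no slot, pays nothing.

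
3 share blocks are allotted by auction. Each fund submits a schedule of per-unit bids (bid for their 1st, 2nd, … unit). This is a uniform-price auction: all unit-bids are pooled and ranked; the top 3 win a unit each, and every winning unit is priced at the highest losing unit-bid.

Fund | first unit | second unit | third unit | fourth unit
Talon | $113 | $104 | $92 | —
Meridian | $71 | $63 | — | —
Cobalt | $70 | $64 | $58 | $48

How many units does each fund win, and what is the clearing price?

Talon 3; clearing price $71

Pooled unit-bids ranked (top 3): 113 (Talon-1), 104 (Talon-2), 92 (Talon-3)
The (k+1)-th unit-bid is $71.
Allocation: Talon 3.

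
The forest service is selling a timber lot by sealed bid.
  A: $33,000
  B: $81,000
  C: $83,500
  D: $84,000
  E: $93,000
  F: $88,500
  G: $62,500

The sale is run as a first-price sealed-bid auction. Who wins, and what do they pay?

First-price sealed-bid auction: the highest bidder wins and pays their own bid.
Bids ranked: 93,000 (E) > 88,500 (F) > 84,000 (D) > 83,500 (C) > 81,000 (B) > 62,500 (G) > …
E is highest → pays own bid, $93,000.

E pays $93,000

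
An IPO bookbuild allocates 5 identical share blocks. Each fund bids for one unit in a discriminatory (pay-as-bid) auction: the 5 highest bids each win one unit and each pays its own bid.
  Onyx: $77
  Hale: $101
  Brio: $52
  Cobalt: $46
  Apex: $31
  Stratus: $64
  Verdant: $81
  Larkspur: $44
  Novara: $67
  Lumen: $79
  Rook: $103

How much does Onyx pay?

Sorting: 103 (Rook), 101 (Hale), 81 (Verdant), 79 (Lumen), 77 (Onyx), 67 (Novara), 64 (Stratus), …
The 5 highest are Rook, Hale, Verdant, Lumen, Onyx.
Onyx wins → own bid $77.

Onyx pays $77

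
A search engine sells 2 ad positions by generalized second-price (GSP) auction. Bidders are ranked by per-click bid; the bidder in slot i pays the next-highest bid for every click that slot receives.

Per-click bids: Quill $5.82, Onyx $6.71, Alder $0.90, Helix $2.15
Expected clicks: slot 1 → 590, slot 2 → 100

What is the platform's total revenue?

Per-click bids in order: $6.71 (Onyx) > $5.82 (Quill) > $2.15 (Helix) > …
Slot 1: Onyx pays $5.82 × 590 = $3433.80
Slot 2: Quill pays $2.15 × 100 = $215.00
Total = $3648.80

Total revenue: $3648.80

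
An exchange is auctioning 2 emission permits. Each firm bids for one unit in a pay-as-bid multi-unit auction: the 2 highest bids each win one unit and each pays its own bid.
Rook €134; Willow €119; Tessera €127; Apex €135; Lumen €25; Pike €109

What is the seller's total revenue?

Bids ranked high→low: 135 (Apex), 134 (Rook), 127 (Tessera), 119 (Willow), …
Winners (2 units): Apex, Rook.
Total revenue = 135 + 134 = €269.

Total revenue: €269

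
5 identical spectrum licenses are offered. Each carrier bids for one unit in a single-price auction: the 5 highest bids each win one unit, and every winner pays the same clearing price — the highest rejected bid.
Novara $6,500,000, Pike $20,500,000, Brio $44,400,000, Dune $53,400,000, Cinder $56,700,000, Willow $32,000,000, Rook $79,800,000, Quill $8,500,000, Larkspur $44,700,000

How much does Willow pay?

Willow pays $0

Bids ranked high→low: 79,800,000 (Rook), 56,700,000 (Cinder), 53,400,000 (Dune), 44,700,000 (Larkspur), 44,400,000 (Brio), 32,000,000 (Willow), 20,500,000 (Pike), …
The 5 highest are Rook, Cinder, Dune, Larkspur, Brio.
Highest unsuccessful bid: $32,000,000 → clearing price.
Willow does not win → pays $0.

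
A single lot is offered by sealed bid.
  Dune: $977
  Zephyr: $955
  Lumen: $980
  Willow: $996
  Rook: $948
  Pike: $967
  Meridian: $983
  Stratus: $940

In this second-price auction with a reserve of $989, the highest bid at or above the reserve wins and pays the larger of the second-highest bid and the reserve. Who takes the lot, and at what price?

Sorting bids: 996 (Willow) > 983 (Meridian) > 980 (Lumen) > 977 (Dune) > 967 (Pike) > 955 (Zephyr) > …
Highest eligible bid: Willow at $996.
Second-highest bid $983 is below the reserve $989, so the reserve binds → payment $989.

Willow pays $989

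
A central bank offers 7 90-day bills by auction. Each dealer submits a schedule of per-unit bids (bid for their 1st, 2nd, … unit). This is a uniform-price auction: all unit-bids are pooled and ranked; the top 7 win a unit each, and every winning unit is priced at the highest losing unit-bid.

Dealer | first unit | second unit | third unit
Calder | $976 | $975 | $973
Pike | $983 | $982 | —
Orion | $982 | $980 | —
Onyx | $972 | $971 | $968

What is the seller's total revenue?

Total revenue: $6,804

All unit-bids, highest first — top 7: 983 (Pike-1), 982 (Pike-2), 982 (Orion-1), 980 (Orion-2), 976 (Calder-1), 975 (Calder-2), 973 (Calder-3)
First bid not allocated: $972.
Allocation: Calder 3, Orion 2, Pike 2. Every unit priced at $972.
Revenue = 7 × 972 = $6,804.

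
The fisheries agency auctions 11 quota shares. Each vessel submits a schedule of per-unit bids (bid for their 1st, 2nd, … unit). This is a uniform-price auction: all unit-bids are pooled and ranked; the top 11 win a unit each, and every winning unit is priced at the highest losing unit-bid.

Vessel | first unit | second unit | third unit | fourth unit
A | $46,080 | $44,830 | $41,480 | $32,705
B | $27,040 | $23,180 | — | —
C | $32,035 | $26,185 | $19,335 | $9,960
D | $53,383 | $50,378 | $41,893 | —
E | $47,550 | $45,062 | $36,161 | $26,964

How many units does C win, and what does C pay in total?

Pooled unit-bids ranked (top 11): 53,383 (D-1), 50,378 (D-2), 47,550 (E-1), 46,080 (A-1), 45,062 (E-2), 44,830 (A-2), 41,893 (D-3), 41,480 (A-3), 36,161 (E-3), 32,705 (A-4), 32,035 (C-1)
Highest rejected unit-bid = $27,040.
C wins 1 unit(s) at $27,040 each.

C: 1 unit, pays $27,040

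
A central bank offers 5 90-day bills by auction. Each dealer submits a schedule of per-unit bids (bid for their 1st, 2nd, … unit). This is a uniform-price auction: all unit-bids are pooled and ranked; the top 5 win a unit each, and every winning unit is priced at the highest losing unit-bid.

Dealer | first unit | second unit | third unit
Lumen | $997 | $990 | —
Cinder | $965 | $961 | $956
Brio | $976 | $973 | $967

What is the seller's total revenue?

All unit-bids, highest first — top 5: 997 (Lumen-1), 990 (Lumen-2), 976 (Brio-1), 973 (Brio-2), 967 (Brio-3)
First bid not allocated: $965.
Allocation: Brio 3, Lumen 2. Every unit priced at $965.
Revenue = 5 × 965 = $4,825.

Total revenue: $4,825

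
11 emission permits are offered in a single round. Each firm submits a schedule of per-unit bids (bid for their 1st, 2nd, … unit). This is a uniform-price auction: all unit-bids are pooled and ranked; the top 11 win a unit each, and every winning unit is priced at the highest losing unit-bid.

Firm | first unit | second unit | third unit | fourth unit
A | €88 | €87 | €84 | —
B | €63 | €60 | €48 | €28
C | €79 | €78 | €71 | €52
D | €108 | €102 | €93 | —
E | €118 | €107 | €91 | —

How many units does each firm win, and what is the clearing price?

Pooled unit-bids ranked (top 11): 118 (E-1), 108 (D-1), 107 (E-2), 102 (D-2), 93 (D-3), 91 (E-3), 88 (A-1), 87 (A-2), 84 (A-3), 79 (C-1), 78 (C-2)
The (k+1)-th unit-bid is €71.
Allocation: A 3, C 2, D 3, E 3.

A 3, C 2, D 3, E 3; clearing price €71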